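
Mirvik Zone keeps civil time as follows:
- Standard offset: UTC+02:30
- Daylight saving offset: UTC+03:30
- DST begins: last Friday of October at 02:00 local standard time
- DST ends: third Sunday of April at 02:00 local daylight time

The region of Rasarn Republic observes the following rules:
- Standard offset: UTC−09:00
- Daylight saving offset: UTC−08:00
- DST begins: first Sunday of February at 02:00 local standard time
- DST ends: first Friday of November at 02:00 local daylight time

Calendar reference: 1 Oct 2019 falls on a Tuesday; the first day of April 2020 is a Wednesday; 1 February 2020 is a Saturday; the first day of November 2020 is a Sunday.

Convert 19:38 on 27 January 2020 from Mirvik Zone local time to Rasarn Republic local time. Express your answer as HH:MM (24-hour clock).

1 October 2019 is a Tuesday, so Fridays fall on 4, 11, 18, 25; the last is October 25.
1 April 2020 is a Wednesday, so the first Sunday is April 5 and the third is April 19.
27 January 2020 falls between 25 October 2019 and 19 April 2020, so daylight saving is in effect and Mirvik Zone is at UTC+03:30.
19:38 Mirvik Zone − 3h30m = 16:08 UTC.
1 February 2020 is a Saturday, so the first Sunday is February 2.
1 November 2020 is a Sunday, so the first Friday is November 6.
At the standard offset (UTC−09:00), 16:08 UTC − 9h = 07:08 Rasarn Republic standard time.
Daylight saving runs 2 February – 6 November; the standard-time date in Rasarn Republic, 27 January 2020, is outside that window, so Rasarn Republic is on standard time at UTC−09:00.
16:08 UTC − 9h = 07:08 Rasarn Republic.

07:08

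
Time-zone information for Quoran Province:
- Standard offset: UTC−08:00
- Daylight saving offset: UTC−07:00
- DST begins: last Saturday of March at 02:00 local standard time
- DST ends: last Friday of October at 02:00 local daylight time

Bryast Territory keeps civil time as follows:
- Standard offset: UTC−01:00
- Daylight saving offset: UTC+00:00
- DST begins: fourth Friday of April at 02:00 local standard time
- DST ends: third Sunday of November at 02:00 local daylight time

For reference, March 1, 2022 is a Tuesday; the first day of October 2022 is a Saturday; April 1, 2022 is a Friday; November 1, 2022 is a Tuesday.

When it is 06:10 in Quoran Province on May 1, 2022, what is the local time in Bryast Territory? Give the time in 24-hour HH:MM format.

13:10

1 March 2022 is a Tuesday, so Saturdays fall on 5, 12, 19, 26; the last is March 26.
1 October 2022 is a Saturday, so Fridays fall on 7, 14, 21, 28; the last is October 28.
May 1, 2022 lies within the daylight-saving period (26 March – 28 October), so Quoran Province is on daylight time, UTC−07:00.
06:10 Quoran Province + 7h = 13:10 UTC.
1 April 2022 is a Friday, so the first Friday is April 1 and the fourth is April 22.
1 November 2022 is a Tuesday, so the first Sunday is November 6 and the third is November 20.
At the standard offset (UTC−01:00), 13:10 UTC − 1h = 12:10 Bryast Territory standard time.
The standard-time date in Bryast Territory, May 1, 2022, falls between 22 April and 20 November, so daylight saving is in effect and Bryast Territory is at UTC+00:00.
13:10 UTC + 0h = 13:10 Bryast Territory.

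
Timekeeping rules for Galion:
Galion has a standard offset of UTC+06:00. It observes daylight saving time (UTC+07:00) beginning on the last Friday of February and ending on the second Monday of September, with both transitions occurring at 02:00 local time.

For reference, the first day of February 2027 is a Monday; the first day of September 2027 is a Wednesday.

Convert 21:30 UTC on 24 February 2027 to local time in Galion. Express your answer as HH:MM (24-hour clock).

1 February 2027 is a Monday, so Fridays fall on 5, 12, 19, 26; the last is February 26.
1 September 2027 is a Wednesday, so the first Monday is September 6 and the second is September 13.
At the standard offset (UTC+06:00), 21:30 UTC + 6h = 03:30 Galion standard time (rolling into the next day, 25 February 2027).
Daylight saving runs 26 February – 13 September; the standard-time date in Galion, 25 February 2027, is outside that window, so Galion is on standard time at UTC+06:00.
21:30 UTC + 6h = 03:30 local (rolling into the next day, 25 February 2027).

03:30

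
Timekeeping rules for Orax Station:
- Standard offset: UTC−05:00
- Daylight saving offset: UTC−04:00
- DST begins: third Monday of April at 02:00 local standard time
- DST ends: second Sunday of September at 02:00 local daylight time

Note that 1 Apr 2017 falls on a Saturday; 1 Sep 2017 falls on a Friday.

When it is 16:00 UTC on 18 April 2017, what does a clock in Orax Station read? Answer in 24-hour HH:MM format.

12:00

1 April 2017 is a Saturday, so the first Monday is April 3 and the third is April 17.
1 September 2017 is a Friday, so the first Sunday is September 3 and the second is September 10.
At the standard offset (UTC−05:00), 16:00 UTC − 5h = 11:00 Orax Station standard time.
The standard-time date in Orax Station, 18 April 2017, falls between 17 April and 10 September, so daylight saving is in effect and Orax Station is at UTC−04:00.
16:00 UTC − 4h = 12:00 local.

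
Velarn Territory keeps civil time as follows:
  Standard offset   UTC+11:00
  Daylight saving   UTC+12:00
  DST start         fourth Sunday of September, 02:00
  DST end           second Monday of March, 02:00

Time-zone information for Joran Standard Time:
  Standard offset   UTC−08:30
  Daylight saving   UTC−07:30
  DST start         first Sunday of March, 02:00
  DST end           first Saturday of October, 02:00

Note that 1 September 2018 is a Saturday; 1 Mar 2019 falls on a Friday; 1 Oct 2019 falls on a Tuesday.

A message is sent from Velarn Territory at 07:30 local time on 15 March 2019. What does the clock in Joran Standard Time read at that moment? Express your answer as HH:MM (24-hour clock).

1 September 2018 is a Saturday, so the first Sunday is September 2 and the fourth is September 23.
1 March 2019 is a Friday, so the first Monday is March 4 and the second is March 11.
15 March 2019 is outside the daylight-saving period (23 September 2018 – 11 March 2019), so Velarn Territory is on standard time, UTC+11:00.
07:30 Velarn Territory − 11h = 20:30 UTC (rolling into the previous day, 14 March 2019).
1 March 2019 is a Friday, so the first Sunday is March 3.
1 October 2019 is a Tuesday, so the first Saturday is October 5.
At the standard offset (UTC−08:30), 20:30 UTC − 8h30m = 12:00 Joran Standard Time standard time.
The standard-time date in Joran Standard Time, 14 March 2019, lies within the daylight-saving period (3 March – 5 October), so Joran Standard Time is on daylight time, UTC−07:30.
20:30 UTC − 7h30m = 13:00 Joran Standard Time.

13:00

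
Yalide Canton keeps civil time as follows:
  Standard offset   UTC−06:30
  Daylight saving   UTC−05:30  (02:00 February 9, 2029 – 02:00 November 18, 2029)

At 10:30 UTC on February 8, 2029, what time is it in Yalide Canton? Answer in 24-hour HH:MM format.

04:00

At the standard offset (UTC−06:30), 10:30 UTC − 6h30m = 04:00 Yalide Canton standard time.
Daylight saving runs 9 February – 18 November; the standard-time date in Yalide Canton, February 8, 2029, is outside that window, so Yalide Canton is on standard time at UTC−06:30.
10:30 UTC − 6h30m = 04:00 local.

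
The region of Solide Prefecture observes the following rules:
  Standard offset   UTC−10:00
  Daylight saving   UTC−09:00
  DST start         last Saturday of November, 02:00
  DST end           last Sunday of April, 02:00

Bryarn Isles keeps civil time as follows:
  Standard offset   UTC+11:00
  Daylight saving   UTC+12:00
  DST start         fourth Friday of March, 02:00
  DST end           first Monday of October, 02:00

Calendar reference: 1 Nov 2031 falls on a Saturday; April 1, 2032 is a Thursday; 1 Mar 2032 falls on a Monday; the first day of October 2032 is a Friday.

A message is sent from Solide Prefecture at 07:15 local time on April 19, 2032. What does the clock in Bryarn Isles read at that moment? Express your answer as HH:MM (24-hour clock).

1 November 2031 is a Saturday, so Saturdays fall on 1, 8, 15, 22, 29; the last is November 29.
1 April 2032 is a Thursday, so Sundays fall on 4, 11, 18, 25; the last is April 25.
April 19, 2032 falls between 29 November 2031 and 25 April 2032, so daylight saving is in effect and Solide Prefecture is at UTC−09:00.
07:15 Solide Prefecture + 9h = 16:15 UTC.
1 March 2032 is a Monday, so the first Friday is March 5 and the fourth is March 26.
1 October 2032 is a Friday, so the first Monday is October 4.
At the standard offset (UTC+11:00), 16:15 UTC + 11h = 03:15 Bryarn Isles standard time (rolling into the next day, 20 April 2032).
The standard-time date in Bryarn Isles, April 20, 2032, falls between 26 March and 4 October, so daylight saving is in effect and Bryarn Isles is at UTC+12:00.
16:15 UTC + 12h = 04:15 Bryarn Isles (rolling into the next day, 20 April 2032).

04:15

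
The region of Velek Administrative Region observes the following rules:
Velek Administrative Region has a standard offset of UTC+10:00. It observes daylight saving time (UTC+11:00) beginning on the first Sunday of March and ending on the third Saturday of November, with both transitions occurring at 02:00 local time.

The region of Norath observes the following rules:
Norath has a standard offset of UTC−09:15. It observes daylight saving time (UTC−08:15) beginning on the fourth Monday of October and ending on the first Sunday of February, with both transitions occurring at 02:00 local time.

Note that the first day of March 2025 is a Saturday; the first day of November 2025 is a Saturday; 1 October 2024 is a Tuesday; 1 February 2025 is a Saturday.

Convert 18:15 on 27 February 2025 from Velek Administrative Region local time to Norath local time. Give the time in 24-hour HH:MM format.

1 March 2025 is a Saturday, so the first Sunday is March 2.
1 November 2025 is a Saturday, so the first Saturday is November 1 and the third is November 15.
27 February 2025 is outside the daylight-saving period (2 March – 15 November), so Velek Administrative Region is on standard time, UTC+10:00.
18:15 Velek Administrative Region − 10h = 08:15 UTC.
1 October 2024 is a Tuesday, so the first Monday is October 7 and the fourth is October 28.
1 February 2025 is a Saturday, so the first Sunday is February 2.
At the standard offset (UTC−09:15), 08:15 UTC − 9h15m = 23:00 Norath standard time (rolling into the previous day, 26 February 2025).
Daylight saving runs 28 October 2024 – 2 February 2025; the standard-time date in Norath, 26 February 2025, is outside that window, so Norath is on standard time at UTC−09:15.
08:15 UTC − 9h15m = 23:00 Norath (rolling into the previous day, 26 February 2025).

23:00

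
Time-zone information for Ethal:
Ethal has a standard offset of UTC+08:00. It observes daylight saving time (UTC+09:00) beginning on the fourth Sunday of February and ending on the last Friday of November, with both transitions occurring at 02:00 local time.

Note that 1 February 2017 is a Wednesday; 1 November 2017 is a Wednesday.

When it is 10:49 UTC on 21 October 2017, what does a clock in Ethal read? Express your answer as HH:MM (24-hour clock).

19:49

1 February 2017 is a Wednesday, so the first Sunday is February 5 and the fourth is February 26.
1 November 2017 is a Wednesday, so Fridays fall on 3, 10, 17, 24; the last is November 24.
At the standard offset (UTC+08:00), 10:49 UTC + 8h = 18:49 Ethal standard time.
The standard-time date in Ethal, 21 October 2017, lies within the daylight-saving period (26 February – 24 November), so Ethal is on daylight time, UTC+09:00.
10:49 UTC + 9h = 19:49 local.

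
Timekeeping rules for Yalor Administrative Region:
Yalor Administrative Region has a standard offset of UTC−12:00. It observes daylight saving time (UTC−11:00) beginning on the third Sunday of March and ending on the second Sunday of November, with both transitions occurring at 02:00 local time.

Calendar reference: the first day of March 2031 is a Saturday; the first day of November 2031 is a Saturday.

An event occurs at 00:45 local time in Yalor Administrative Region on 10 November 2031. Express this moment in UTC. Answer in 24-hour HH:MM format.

12:45

1 March 2031 is a Saturday, so the first Sunday is March 2 and the third is March 16.
1 November 2031 is a Saturday, so the first Sunday is November 2 and the second is November 9.
10 November 2031 does not fall between 16 March and 9 November, so daylight saving is not in effect and Yalor Administrative Region is at UTC−12:00.
00:45 local + 12h = 12:45 UTC.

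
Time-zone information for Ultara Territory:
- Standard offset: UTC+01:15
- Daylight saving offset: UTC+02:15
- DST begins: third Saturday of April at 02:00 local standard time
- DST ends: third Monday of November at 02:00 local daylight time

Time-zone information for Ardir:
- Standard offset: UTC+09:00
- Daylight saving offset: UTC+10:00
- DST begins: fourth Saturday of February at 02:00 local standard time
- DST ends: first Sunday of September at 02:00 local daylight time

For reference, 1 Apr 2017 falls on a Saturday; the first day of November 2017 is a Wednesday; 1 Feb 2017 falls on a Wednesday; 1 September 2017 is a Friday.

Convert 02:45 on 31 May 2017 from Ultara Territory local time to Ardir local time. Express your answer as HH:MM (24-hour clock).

1 April 2017 is a Saturday, so the first Saturday is April 1 and the third is April 15.
1 November 2017 is a Wednesday, so the first Monday is November 6 and the third is November 20.
31 May 2017 falls between 15 April and 20 November, so daylight saving is in effect and Ultara Territory is at UTC+02:15.
02:45 Ultara Territory − 2h15m = 00:30 UTC.
1 February 2017 is a Wednesday, so the first Saturday is February 4 and the fourth is February 25.
1 September 2017 is a Friday, so the first Sunday is September 3.
At the standard offset (UTC+09:00), 00:30 UTC + 9h = 09:30 Ardir standard time.
The standard-time date in Ardir, 31 May 2017, falls between 25 February and 3 September, so daylight saving is in effect and Ardir is at UTC+10:00.
00:30 UTC + 10h = 10:30 Ardir.

10:30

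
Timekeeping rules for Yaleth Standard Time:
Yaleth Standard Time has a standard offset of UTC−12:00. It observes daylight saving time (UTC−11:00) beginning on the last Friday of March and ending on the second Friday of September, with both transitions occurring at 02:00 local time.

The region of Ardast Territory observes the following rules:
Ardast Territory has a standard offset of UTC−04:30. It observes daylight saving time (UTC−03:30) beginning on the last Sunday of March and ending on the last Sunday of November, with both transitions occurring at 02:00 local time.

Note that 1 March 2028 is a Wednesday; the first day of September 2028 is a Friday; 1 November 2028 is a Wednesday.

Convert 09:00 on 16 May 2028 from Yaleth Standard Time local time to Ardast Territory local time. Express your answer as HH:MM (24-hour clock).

16:30

1 March 2028 is a Wednesday, so Fridays fall on 3, 10, 17, 24, 31; the last is March 31.
1 September 2028 is a Friday, so the first Friday is September 1 and the second is September 8.
Daylight saving runs 31 March – 8 September; 16 May 2028 is inside that window, so Yaleth Standard Time is at UTC−11:00.
09:00 Yaleth Standard Time + 11h = 20:00 UTC.
1 March 2028 is a Wednesday, so Sundays fall on 5, 12, 19, 26; the last is March 26.
1 November 2028 is a Wednesday, so Sundays fall on 5, 12, 19, 26; the last is November 26.
At the standard offset (UTC−04:30), 20:00 UTC − 4h30m = 15:30 Ardast Territory standard time.
The standard-time date in Ardast Territory, 16 May 2028, falls between 26 March and 26 November, so daylight saving is in effect and Ardast Territory is at UTC−03:30.
20:00 UTC − 3h30m = 16:30 Ardast Territory.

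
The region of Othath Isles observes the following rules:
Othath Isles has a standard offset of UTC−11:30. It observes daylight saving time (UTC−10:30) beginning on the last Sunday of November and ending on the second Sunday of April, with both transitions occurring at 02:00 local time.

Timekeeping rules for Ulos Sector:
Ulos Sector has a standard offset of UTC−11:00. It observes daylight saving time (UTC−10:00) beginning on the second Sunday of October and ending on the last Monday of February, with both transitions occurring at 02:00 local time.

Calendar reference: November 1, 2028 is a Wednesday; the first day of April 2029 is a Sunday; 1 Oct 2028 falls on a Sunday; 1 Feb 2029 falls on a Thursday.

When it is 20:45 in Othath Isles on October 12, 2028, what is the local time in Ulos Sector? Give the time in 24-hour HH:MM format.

22:15

1 November 2028 is a Wednesday, so Sundays fall on 5, 12, 19, 26; the last is November 26.
1 April 2029 is a Sunday, so the first Sunday is April 1 and the second is April 8.
October 12, 2028 is outside the daylight-saving period (26 November 2028 – 8 April 2029), so Othath Isles is on standard time, UTC−11:30.
20:45 Othath Isles + 11h30m = 08:15 UTC (rolling into the next day, 13 October 2028).
1 October 2028 is a Sunday, so the first Sunday is October 1 and the second is October 8.
1 February 2029 is a Thursday, so Mondays fall on 5, 12, 19, 26; the last is February 26.
At the standard offset (UTC−11:00), 08:15 UTC − 11h = 21:15 Ulos Sector standard time (rolling into the previous day, 12 October 2028).
The standard-time date in Ulos Sector, October 12, 2028, lies within the daylight-saving period (8 October 2028 – 26 February 2029), so Ulos Sector is on daylight time, UTC−10:00.
08:15 UTC − 10h = 22:15 Ulos Sector (rolling into the previous day, 12 October 2028).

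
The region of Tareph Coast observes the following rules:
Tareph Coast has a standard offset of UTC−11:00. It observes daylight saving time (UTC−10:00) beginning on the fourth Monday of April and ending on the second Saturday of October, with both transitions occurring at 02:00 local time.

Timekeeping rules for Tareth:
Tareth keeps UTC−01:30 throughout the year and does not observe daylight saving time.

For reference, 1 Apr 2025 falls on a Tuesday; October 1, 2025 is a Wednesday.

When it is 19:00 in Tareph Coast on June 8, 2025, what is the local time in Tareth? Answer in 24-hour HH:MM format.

1 April 2025 is a Tuesday, so the first Monday is April 7 and the fourth is April 28.
1 October 2025 is a Wednesday, so the first Saturday is October 4 and the second is October 11.
June 8, 2025 lies within the daylight-saving period (28 April – 11 October), so Tareph Coast is on daylight time, UTC−10:00.
19:00 Tareph Coast + 10h = 05:00 UTC (rolling into the next day, 9 June 2025).
Tareth stays on UTC−01:30 all year.
05:00 UTC − 1h30m = 03:30 Tareth.

03:30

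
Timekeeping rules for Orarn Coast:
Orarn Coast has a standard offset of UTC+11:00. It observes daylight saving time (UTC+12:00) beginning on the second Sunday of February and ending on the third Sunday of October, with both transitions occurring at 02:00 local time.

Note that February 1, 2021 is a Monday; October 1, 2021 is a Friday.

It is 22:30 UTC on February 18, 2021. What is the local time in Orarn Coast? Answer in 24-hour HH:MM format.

10:30

1 February 2021 is a Monday, so the first Sunday is February 7 and the second is February 14.
1 October 2021 is a Friday, so the first Sunday is October 3 and the third is October 17.
At the standard offset (UTC+11:00), 22:30 UTC + 11h = 09:30 Orarn Coast standard time (rolling into the next day, 19 February 2021).
The standard-time date in Orarn Coast, February 19, 2021, lies within the daylight-saving period (14 February – 17 October), so Orarn Coast is on daylight time, UTC+12:00.
22:30 UTC + 12h = 10:30 local (rolling into the next day, 19 February 2021).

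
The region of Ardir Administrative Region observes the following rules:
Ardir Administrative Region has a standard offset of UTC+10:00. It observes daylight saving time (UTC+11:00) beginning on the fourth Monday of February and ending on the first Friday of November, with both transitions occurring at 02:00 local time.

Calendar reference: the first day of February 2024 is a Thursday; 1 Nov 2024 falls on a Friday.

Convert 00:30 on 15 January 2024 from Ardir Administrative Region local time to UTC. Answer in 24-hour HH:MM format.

14:30

1 February 2024 is a Thursday, so the first Monday is February 5 and the fourth is February 26.
1 November 2024 is a Friday, so the first Friday is November 1.
15 January 2024 does not fall between 26 February and 1 November, so daylight saving is not in effect and Ardir Administrative Region is at UTC+10:00.
00:30 local − 10h = 14:30 UTC (rolling into the previous day, 14 January 2024).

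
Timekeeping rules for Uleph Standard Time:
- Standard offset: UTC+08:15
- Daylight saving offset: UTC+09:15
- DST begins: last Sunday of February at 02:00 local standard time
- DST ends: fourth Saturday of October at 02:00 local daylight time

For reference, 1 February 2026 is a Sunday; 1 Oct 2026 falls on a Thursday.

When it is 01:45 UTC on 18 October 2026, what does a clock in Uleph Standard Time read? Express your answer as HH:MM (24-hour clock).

1 February 2026 is a Sunday, so Sundays fall on 1, 8, 15, 22; the last is February 22.
1 October 2026 is a Thursday, so the first Saturday is October 3 and the fourth is October 24.
At the standard offset (UTC+08:15), 01:45 UTC + 8h15m = 10:00 Uleph Standard Time standard time.
Daylight saving runs 22 February – 24 October; the standard-time date in Uleph Standard Time, 18 October 2026, is inside that window, so Uleph Standard Time is at UTC+09:15.
01:45 UTC + 9h15m = 11:00 local.

11:00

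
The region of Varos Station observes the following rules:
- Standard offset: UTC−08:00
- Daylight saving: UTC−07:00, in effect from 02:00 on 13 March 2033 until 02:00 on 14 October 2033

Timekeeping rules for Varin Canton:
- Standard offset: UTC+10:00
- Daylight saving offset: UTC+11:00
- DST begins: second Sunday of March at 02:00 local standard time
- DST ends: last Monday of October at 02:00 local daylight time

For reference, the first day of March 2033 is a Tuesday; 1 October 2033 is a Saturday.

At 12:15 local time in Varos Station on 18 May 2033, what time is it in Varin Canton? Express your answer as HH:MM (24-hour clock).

Daylight saving runs 13 March – 14 October; 18 May 2033 is inside that window, so Varos Station is at UTC−07:00.
12:15 Varos Station + 7h = 19:15 UTC.
1 March 2033 is a Tuesday, so the first Sunday is March 6 and the second is March 13.
1 October 2033 is a Saturday, so Mondays fall on 3, 10, 17, 24, 31; the last is October 31.
At the standard offset (UTC+10:00), 19:15 UTC + 10h = 05:15 Varin Canton standard time (rolling into the next day, 19 May 2033).
The standard-time date in Varin Canton, 19 May 2033, falls between 13 March and 31 October, so daylight saving is in effect and Varin Canton is at UTC+11:00.
19:15 UTC + 11h = 06:15 Varin Canton (rolling into the next day, 19 May 2033).

06:15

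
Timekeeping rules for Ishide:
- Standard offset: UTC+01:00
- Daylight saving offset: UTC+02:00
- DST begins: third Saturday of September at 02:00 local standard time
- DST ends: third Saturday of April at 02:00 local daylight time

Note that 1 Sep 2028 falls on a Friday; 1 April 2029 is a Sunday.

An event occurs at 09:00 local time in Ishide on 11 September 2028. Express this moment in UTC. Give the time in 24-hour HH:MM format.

08:00

1 September 2028 is a Friday, so the first Saturday is September 2 and the third is September 16.
1 April 2029 is a Sunday, so the first Saturday is April 7 and the third is April 21.
11 September 2028 is outside the daylight-saving period (16 September 2028 – 21 April 2029), so Ishide is on standard time, UTC+01:00.
09:00 local − 1h = 08:00 UTC.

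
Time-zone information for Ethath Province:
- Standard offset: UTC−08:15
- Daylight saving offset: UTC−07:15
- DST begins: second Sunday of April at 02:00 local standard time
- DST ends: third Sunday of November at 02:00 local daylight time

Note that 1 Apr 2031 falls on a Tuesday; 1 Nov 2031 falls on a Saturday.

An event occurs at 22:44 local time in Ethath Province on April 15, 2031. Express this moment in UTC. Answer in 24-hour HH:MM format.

1 April 2031 is a Tuesday, so the first Sunday is April 6 and the second is April 13.
1 November 2031 is a Saturday, so the first Sunday is November 2 and the third is November 16.
April 15, 2031 lies within the daylight-saving period (13 April – 16 November), so Ethath Province is on daylight time, UTC−07:15.
22:44 local + 7h15m = 05:59 UTC (rolling into the next day, 16 April 2031).

05:59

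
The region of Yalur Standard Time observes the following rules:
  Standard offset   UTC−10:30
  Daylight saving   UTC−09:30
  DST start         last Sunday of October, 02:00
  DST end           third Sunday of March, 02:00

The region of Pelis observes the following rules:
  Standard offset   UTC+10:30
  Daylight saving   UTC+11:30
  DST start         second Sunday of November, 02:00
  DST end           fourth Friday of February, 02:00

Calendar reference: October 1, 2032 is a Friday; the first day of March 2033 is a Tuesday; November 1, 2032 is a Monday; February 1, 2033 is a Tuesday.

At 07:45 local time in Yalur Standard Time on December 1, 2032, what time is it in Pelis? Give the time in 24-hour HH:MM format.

1 October 2032 is a Friday, so Sundays fall on 3, 10, 17, 24, 31; the last is October 31.
1 March 2033 is a Tuesday, so the first Sunday is March 6 and the third is March 20.
December 1, 2032 falls between 31 October 2032 and 20 March 2033, so daylight saving is in effect and Yalur Standard Time is at UTC−09:30.
07:45 Yalur Standard Time + 9h30m = 17:15 UTC.
1 November 2032 is a Monday, so the first Sunday is November 7 and the second is November 14.
1 February 2033 is a Tuesday, so the first Friday is February 4 and the fourth is February 25.
At the standard offset (UTC+10:30), 17:15 UTC + 10h30m = 03:45 Pelis standard time (rolling into the next day, 2 December 2032).
The standard-time date in Pelis, December 2, 2032, lies within the daylight-saving period (14 November 2032 – 25 February 2033), so Pelis is on daylight time, UTC+11:30.
17:15 UTC + 11h30m = 04:45 Pelis (rolling into the next day, 2 December 2032).

04:45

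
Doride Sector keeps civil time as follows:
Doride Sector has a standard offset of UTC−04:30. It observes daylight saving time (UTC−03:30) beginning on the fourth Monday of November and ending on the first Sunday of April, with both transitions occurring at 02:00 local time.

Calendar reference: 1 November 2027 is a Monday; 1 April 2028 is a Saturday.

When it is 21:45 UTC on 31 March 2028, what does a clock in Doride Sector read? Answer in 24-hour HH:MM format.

1 November 2027 is a Monday, so the first Monday is November 1 and the fourth is November 22.
1 April 2028 is a Saturday, so the first Sunday is April 2.
At the standard offset (UTC−04:30), 21:45 UTC − 4h30m = 17:15 Doride Sector standard time.
The standard-time date in Doride Sector, 31 March 2028, lies within the daylight-saving period (22 November 2027 – 2 April 2028), so Doride Sector is on daylight time, UTC−03:30.
21:45 UTC − 3h30m = 18:15 local.

18:15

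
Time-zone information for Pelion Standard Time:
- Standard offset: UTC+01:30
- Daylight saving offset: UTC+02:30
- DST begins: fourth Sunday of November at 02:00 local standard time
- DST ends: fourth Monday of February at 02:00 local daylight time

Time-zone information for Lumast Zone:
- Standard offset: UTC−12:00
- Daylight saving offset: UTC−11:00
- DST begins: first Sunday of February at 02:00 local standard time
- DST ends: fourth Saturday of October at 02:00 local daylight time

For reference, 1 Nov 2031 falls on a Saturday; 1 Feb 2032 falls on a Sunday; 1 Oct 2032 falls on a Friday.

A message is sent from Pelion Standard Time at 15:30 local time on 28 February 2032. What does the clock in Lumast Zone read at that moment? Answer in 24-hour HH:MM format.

1 November 2031 is a Saturday, so the first Sunday is November 2 and the fourth is November 23.
1 February 2032 is a Sunday, so the first Monday is February 2 and the fourth is February 23.
28 February 2032 is outside the daylight-saving period (23 November 2031 – 23 February 2032), so Pelion Standard Time is on standard time, UTC+01:30.
15:30 Pelion Standard Time − 1h30m = 14:00 UTC.
1 February 2032 is a Sunday, so the first Sunday is February 1.
1 October 2032 is a Friday, so the first Saturday is October 2 and the fourth is October 23.
At the standard offset (UTC−12:00), 14:00 UTC − 12h = 02:00 Lumast Zone standard time.
The standard-time date in Lumast Zone, 28 February 2032, falls between 1 February and 23 October, so daylight saving is in effect and Lumast Zone is at UTC−11:00.
14:00 UTC − 11h = 03:00 Lumast Zone.

03:00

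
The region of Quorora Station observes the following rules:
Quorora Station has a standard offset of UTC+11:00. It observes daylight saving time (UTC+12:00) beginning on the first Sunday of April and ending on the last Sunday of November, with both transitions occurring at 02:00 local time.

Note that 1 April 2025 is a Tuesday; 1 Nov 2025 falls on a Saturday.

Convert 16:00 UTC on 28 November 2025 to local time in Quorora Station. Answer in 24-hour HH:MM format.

04:00

1 April 2025 is a Tuesday, so the first Sunday is April 6.
1 November 2025 is a Saturday, so Sundays fall on 2, 9, 16, 23, 30; the last is November 30.
At the standard offset (UTC+11:00), 16:00 UTC + 11h = 03:00 Quorora Station standard time (rolling into the next day, 29 November 2025).
The standard-time date in Quorora Station, 29 November 2025, falls between 6 April and 30 November, so daylight saving is in effect and Quorora Station is at UTC+12:00.
16:00 UTC + 12h = 04:00 local (rolling into the next day, 29 November 2025).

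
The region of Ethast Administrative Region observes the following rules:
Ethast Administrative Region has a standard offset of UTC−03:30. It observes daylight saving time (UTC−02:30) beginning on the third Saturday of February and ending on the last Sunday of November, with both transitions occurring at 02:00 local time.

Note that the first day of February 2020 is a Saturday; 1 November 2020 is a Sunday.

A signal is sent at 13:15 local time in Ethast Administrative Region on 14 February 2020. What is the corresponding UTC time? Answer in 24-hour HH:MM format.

1 February 2020 is a Saturday, so the first Saturday is February 1 and the third is February 15.
1 November 2020 is a Sunday, so Sundays fall on 1, 8, 15, 22, 29; the last is November 29.
14 February 2020 is outside the daylight-saving period (15 February – 29 November), so Ethast Administrative Region is on standard time, UTC−03:30.
13:15 local + 3h30m = 16:45 UTC.

16:45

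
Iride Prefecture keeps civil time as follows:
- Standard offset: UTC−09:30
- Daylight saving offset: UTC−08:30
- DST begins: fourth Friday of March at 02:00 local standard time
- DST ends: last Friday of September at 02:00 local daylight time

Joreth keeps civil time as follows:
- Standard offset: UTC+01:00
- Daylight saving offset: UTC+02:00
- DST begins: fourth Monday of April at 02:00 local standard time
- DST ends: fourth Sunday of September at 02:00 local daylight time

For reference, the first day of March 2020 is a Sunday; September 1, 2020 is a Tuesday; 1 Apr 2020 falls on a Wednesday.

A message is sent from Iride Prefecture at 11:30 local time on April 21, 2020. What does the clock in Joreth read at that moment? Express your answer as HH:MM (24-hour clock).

1 March 2020 is a Sunday, so the first Friday is March 6 and the fourth is March 27.
1 September 2020 is a Tuesday, so Fridays fall on 4, 11, 18, 25; the last is September 25.
April 21, 2020 falls between 27 March and 25 September, so daylight saving is in effect and Iride Prefecture is at UTC−08:30.
11:30 Iride Prefecture + 8h30m = 20:00 UTC.
1 April 2020 is a Wednesday, so the first Monday is April 6 and the fourth is April 27.
1 September 2020 is a Tuesday, so the first Sunday is September 6 and the fourth is September 27.
At the standard offset (UTC+01:00), 20:00 UTC + 1h = 21:00 Joreth standard time.
Daylight saving runs 27 April – 27 September; the standard-time date in Joreth, April 21, 2020, is outside that window, so Joreth is on standard time at UTC+01:00.
20:00 UTC + 1h = 21:00 Joreth.

21:00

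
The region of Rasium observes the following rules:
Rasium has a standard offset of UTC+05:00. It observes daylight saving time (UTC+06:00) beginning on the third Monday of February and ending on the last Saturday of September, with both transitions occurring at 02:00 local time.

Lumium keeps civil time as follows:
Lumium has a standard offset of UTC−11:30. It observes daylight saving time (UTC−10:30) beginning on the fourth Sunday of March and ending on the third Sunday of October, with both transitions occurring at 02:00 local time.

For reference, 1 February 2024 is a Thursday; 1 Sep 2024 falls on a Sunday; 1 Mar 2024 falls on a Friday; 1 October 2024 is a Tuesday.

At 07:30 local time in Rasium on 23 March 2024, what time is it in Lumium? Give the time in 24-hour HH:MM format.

1 February 2024 is a Thursday, so the first Monday is February 5 and the third is February 19.
1 September 2024 is a Sunday, so Saturdays fall on 7, 14, 21, 28; the last is September 28.
Daylight saving runs 19 February – 28 September; 23 March 2024 is inside that window, so Rasium is at UTC+06:00.
07:30 Rasium − 6h = 01:30 UTC.
1 March 2024 is a Friday, so the first Sunday is March 3 and the fourth is March 24.
1 October 2024 is a Tuesday, so the first Sunday is October 6 and the third is October 20.
At the standard offset (UTC−11:30), 01:30 UTC − 11h30m = 14:00 Lumium standard time (rolling into the previous day, 22 March 2024).
Daylight saving runs 24 March – 20 October; the standard-time date in Lumium, 22 March 2024, is outside that window, so Lumium is on standard time at UTC−11:30.
01:30 UTC − 11h30m = 14:00 Lumium (rolling into the previous day, 22 March 2024).

14:00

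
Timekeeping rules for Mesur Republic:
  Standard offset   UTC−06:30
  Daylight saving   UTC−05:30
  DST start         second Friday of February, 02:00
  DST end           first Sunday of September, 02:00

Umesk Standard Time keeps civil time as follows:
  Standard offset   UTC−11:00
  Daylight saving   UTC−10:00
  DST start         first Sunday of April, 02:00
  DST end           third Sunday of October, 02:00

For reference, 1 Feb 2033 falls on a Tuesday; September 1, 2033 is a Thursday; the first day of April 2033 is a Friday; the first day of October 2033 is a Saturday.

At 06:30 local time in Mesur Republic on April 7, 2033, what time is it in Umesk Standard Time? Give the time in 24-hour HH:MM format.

1 February 2033 is a Tuesday, so the first Friday is February 4 and the second is February 11.
1 September 2033 is a Thursday, so the first Sunday is September 4.
Daylight saving runs 11 February – 4 September; April 7, 2033 is inside that window, so Mesur Republic is at UTC−05:30.
06:30 Mesur Republic + 5h30m = 12:00 UTC.
1 April 2033 is a Friday, so the first Sunday is April 3.
1 October 2033 is a Saturday, so the first Sunday is October 2 and the third is October 16.
At the standard offset (UTC−11:00), 12:00 UTC − 11h = 01:00 Umesk Standard Time standard time.
The standard-time date in Umesk Standard Time, April 7, 2033, lies within the daylight-saving period (3 April – 16 October), so Umesk Standard Time is on daylight time, UTC−10:00.
12:00 UTC − 10h = 02:00 Umesk Standard Time.

02:00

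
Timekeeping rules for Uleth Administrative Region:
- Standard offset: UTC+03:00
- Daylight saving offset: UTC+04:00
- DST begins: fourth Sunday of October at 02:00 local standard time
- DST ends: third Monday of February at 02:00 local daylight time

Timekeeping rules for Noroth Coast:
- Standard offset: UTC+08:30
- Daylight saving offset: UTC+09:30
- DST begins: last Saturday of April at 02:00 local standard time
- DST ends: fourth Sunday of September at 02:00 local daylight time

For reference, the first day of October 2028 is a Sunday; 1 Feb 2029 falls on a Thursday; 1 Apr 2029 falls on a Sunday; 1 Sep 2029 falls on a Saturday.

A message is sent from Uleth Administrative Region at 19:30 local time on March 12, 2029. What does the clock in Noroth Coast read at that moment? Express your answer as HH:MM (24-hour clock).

1 October 2028 is a Sunday, so the first Sunday is October 1 and the fourth is October 22.
1 February 2029 is a Thursday, so the first Monday is February 5 and the third is February 19.
Daylight saving runs 22 October 2028 – 19 February 2029; March 12, 2029 is outside that window, so Uleth Administrative Region is on standard time at UTC+03:00.
19:30 Uleth Administrative Region − 3h = 16:30 UTC.
1 April 2029 is a Sunday, so Saturdays fall on 7, 14, 21, 28; the last is April 28.
1 September 2029 is a Saturday, so the first Sunday is September 2 and the fourth is September 23.
At the standard offset (UTC+08:30), 16:30 UTC + 8h30m = 01:00 Noroth Coast standard time (rolling into the next day, 13 March 2029).
The standard-time date in Noroth Coast, March 13, 2029, does not fall between 28 April and 23 September, so daylight saving is not in effect and Noroth Coast is at UTC+08:30.
16:30 UTC + 8h30m = 01:00 Noroth Coast (rolling into the next day, 13 March 2029).

01:00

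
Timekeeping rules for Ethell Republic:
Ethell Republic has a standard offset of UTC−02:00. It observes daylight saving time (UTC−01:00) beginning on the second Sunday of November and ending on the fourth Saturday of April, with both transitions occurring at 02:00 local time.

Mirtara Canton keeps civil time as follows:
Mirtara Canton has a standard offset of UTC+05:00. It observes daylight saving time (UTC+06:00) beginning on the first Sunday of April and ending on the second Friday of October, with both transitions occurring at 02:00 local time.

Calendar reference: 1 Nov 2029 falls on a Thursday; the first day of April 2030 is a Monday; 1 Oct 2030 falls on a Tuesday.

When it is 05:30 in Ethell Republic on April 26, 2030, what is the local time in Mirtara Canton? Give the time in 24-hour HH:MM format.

12:30

1 November 2029 is a Thursday, so the first Sunday is November 4 and the second is November 11.
1 April 2030 is a Monday, so the first Saturday is April 6 and the fourth is April 27.
April 26, 2030 falls between 11 November 2029 and 27 April 2030, so daylight saving is in effect and Ethell Republic is at UTC−01:00.
05:30 Ethell Republic + 1h = 06:30 UTC.
1 April 2030 is a Monday, so the first Sunday is April 7.
1 October 2030 is a Tuesday, so the first Friday is October 4 and the second is October 11.
At the standard offset (UTC+05:00), 06:30 UTC + 5h = 11:30 Mirtara Canton standard time.
The standard-time date in Mirtara Canton, April 26, 2030, falls between 7 April and 11 October, so daylight saving is in effect and Mirtara Canton is at UTC+06:00.
06:30 UTC + 6h = 12:30 Mirtara Canton.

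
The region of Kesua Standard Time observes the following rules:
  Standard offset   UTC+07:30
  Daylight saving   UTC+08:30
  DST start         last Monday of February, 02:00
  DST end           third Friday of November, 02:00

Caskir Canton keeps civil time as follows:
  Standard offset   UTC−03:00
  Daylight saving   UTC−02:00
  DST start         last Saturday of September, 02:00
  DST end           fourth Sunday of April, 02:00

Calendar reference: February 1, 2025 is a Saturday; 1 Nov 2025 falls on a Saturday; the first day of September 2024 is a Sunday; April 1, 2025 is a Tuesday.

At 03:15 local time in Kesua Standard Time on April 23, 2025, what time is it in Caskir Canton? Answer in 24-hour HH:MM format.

16:45

1 February 2025 is a Saturday, so Mondays fall on 3, 10, 17, 24; the last is February 24.
1 November 2025 is a Saturday, so the first Friday is November 7 and the third is November 21.
April 23, 2025 falls between 24 February and 21 November, so daylight saving is in effect and Kesua Standard Time is at UTC+08:30.
03:15 Kesua Standard Time − 8h30m = 18:45 UTC (rolling into the previous day, 22 April 2025).
1 September 2024 is a Sunday, so Saturdays fall on 7, 14, 21, 28; the last is September 28.
1 April 2025 is a Tuesday, so the first Sunday is April 6 and the fourth is April 27.
At the standard offset (UTC−03:00), 18:45 UTC − 3h = 15:45 Caskir Canton standard time.
The standard-time date in Caskir Canton, April 22, 2025, falls between 28 September 2024 and 27 April 2025, so daylight saving is in effect and Caskir Canton is at UTC−02:00.
18:45 UTC − 2h = 16:45 Caskir Canton.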